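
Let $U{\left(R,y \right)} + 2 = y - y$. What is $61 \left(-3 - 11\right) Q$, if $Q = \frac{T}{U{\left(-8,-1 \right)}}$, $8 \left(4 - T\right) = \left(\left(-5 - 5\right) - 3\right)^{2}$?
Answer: $- \frac{58499}{8} \approx -7312.4$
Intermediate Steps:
$T = - \frac{137}{8}$ ($T = 4 - \frac{\left(\left(-5 - 5\right) - 3\right)^{2}}{8} = 4 - \frac{\left(-10 - 3\right)^{2}}{8} = 4 - \frac{\left(-13\right)^{2}}{8} = 4 - \frac{169}{8} = - \frac{137}{8} \approx -17.125$)
$U{\left(R,y \right)} = -2$ ($U{\left(R,y \right)} = -2 + \left(y - y\right) = -2 + 0 = -2$)
$Q = \frac{137}{16}$ ($Q = - \frac{137}{8 \left(-2\right)} = \left(- \frac{137}{8}\right) \left(- \frac{1}{2}\right) = \frac{137}{16} \approx 8.5625$)
$61 \left(-3 - 11\right) Q = 61 \left(-3 - 11\right) \frac{137}{16} = 61 \left(-14\right) \frac{137}{16} = \left(-854\right) \frac{137}{16} = - \frac{58499}{8}$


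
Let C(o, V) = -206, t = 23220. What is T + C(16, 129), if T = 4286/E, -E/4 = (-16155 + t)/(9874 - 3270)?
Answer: -8531576/7065 ≈ -1207.6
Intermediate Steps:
E = -7065/1651 (E = -4*(-16155 + 23220)/(9874 - 3270) = -28260/6604 = -4*7065/6604 = -7065/1651 ≈ -4.2792)
T = -7076186/7065 (T = 4286/(-7065/1651) = 4286*(-1651/7065) = -7076186/7065 ≈ -1001.6)
T + C(16, 129) = -7076186/7065 - 206 = -8531576/7065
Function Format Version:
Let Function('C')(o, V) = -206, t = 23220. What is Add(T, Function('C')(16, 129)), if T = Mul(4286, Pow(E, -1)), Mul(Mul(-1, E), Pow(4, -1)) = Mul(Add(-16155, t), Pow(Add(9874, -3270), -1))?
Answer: Rational(-8531576, 7065) ≈ -1207.6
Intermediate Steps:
E = Rational(-7065, 1651) (E = Mul(-4, Mul(Add(-16155, 23220), Pow(Add(9874, -3270), -1))) = Mul(-4, Mul(7065, Pow(6604, -1))) = Mul(-4, Mul(7065, Rational(1, 6604))) = Mul(-4, Rational(7065, 6604)) = Rational(-7065, 1651) ≈ -4.2792)
T = Rational(-7076186, 7065) (T = Mul(4286, Pow(Rational(-7065, 1651), -1)) = Mul(4286, Rational(-1651, 7065)) = Rational(-7076186, 7065) ≈ -1001.6)
Add(T, Function('C')(16, 129)) = Add(Rational(-7076186, 7065), -206) = Rational(-8531576, 7065)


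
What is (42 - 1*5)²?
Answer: 1369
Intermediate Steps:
(42 - 1*5)² = (42 - 5)² = 37² = 1369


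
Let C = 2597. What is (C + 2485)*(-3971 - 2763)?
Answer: -34222188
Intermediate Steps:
(C + 2485)*(-3971 - 2763) = (2597 + 2485)*(-3971 - 2763) = 5082*(-6734) = -34222188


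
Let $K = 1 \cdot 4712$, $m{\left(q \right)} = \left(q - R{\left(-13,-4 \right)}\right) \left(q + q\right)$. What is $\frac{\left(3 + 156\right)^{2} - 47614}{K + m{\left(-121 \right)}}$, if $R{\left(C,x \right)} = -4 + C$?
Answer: $- \frac{22333}{29880} \approx -0.74742$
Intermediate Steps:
$m{\left(q \right)} = 2 q \left(17 + q\right)$ ($m{\left(q \right)} = \left(q - \left(-4 - 13\right)\right) \left(q + q\right) = \left(q - -17\right) 2 q = \left(q + 17\right) 2 q = \left(17 + q\right) 2 q = 2 q \left(17 + q\right)$)
$K = 4712$
$\frac{\left(3 + 156\right)^{2} - 47614}{K + m{\left(-121 \right)}} = \frac{\left(3 + 156\right)^{2} - 47614}{4712 + 2 \left(-121\right) \left(17 - 121\right)} = \frac{159^{2} - 47614}{4712 + 2 \left(-121\right) \left(-104\right)} = \frac{25281 - 47614}{4712 + 25168} = - \frac{22333}{29880}$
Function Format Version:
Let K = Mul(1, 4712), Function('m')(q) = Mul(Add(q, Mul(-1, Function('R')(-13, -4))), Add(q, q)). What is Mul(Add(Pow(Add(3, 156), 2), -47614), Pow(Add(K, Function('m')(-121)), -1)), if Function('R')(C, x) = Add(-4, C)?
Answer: Rational(-22333, 29880) ≈ -0.74742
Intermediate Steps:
Function('m')(q) = Mul(2, q, Add(17, q)) (Function('m')(q) = Mul(Add(q, Mul(-1, Add(-4, -13))), Add(q, q)) = Mul(Add(q, Mul(-1, -17)), Mul(2, q)) = Mul(Add(q, 17), Mul(2, q)) = Mul(Add(17, q), Mul(2, q)) = Mul(2, q, Add(17, q)))
K = 4712
Mul(Add(Pow(Add(3, 156), 2), -47614), Pow(Add(K, Function('m')(-121)), -1)) = Mul(Add(Pow(Add(3, 156), 2), -47614), Pow(Add(4712, Mul(2, -121, Add(17, -121))), -1)) = Mul(Add(Pow(159, 2), -47614), Pow(Add(4712, Mul(2, -121, -104)), -1)) = Mul(Add(25281, -47614), Pow(Add(4712, 25168), -1)) = Mul(-22333, Pow(29880, -1)) = Mul(-22333, Rational(1, 29880)) = Rational(-22333, 29880)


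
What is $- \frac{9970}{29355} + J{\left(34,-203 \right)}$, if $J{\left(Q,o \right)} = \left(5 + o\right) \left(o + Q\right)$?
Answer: $\frac{196453408}{5871} \approx 33462.0$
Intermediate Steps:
$J{\left(Q,o \right)} = \left(5 + o\right) \left(Q + o\right)$
$- \frac{9970}{29355} + J{\left(34,-203 \right)} = - \frac{9970}{29355} + \left(\left(-203\right)^{2} + 5 \cdot 34 + 5 \left(-203\right) + 34 \left(-203\right)\right) = \left(-9970\right) \frac{1}{29355} + \left(41209 + 170 - 1015 - 6902\right) = - \frac{1994}{5871} + 33462 = \frac{196453408}{5871}$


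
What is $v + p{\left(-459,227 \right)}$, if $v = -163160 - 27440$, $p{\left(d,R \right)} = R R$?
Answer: $-139071$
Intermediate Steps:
$p{\left(d,R \right)} = R^{2}$
$v = -190600$ ($v = -163160 - 27440 = -190600$)
$v + p{\left(-459,227 \right)} = -190600 + 227^{2} = -190600 + 51529 = -139071$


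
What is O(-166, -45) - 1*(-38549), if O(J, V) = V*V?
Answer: 40574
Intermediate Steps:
O(J, V) = V²
O(-166, -45) - 1*(-38549) = (-45)² - 1*(-38549) = 2025 + 38549 = 40574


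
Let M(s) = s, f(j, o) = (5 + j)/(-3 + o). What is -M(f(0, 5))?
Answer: -5/2 ≈ -2.5000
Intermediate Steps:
f(j, o) = (5 + j)/(-3 + o)
-M(f(0, 5)) = -(5 + 0)/(-3 + 5) = -5/2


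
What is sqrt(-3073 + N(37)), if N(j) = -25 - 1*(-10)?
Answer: 4*I*sqrt(193) ≈ 55.57*I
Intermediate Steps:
N(j) = -15 (N(j) = -25 + 10 = -15)
sqrt(-3073 + N(37)) = sqrt(-3073 - 15) = sqrt(-3088) = 4*I*sqrt(193)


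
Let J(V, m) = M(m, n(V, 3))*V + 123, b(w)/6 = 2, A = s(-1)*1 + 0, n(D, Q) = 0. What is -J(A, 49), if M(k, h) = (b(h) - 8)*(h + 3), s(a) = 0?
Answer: -123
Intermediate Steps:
A = 0 (A = 0*1 + 0 = 0 + 0 = 0)
b(w) = 12 (b(w) = 6*2 = 12)
M(k, h) = 12 + 4*h (M(k, h) = (12 - 8)*(h + 3) = 4*(3 + h) = 12 + 4*h)
J(V, m) = 123 + 12*V (J(V, m) = (12 + 4*0)*V + 123 = (12 + 0)*V + 123 = 12*V + 123 = 123 + 12*V)
-J(A, 49) = -(123 + 12*0) = -(123 + 0) = -1*123 = -123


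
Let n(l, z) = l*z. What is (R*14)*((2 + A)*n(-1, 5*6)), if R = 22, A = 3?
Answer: -46200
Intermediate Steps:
(R*14)*((2 + A)*n(-1, 5*6)) = (22*14)*((2 + 3)*(-5*6)) = 308*(5*(-1*30)) = 308*(5*(-30)) = 308*(-150) = -46200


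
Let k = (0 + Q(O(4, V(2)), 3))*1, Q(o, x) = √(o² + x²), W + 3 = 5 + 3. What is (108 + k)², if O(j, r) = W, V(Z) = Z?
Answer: (108 + √34)² ≈ 12957.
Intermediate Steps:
W = 5 (W = -3 + (5 + 3) = -3 + 8 = 5)
O(j, r) = 5
k = √34 (k = (0 + √(5² + 3²))*1 = (0 + √(25 + 9))*1 = (0 + √34)*1 = √34*1 = √34 ≈ 5.8309)
(108 + k)² = (108 + √34)²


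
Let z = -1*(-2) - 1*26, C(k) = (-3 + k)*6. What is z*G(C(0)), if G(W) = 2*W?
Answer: 864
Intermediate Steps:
C(k) = -18 + 6*k
z = -24 (z = 2 - 26 = -24)
z*G(C(0)) = -48*(-18 + 6*0) = -48*(-18 + 0) = -48*(-18) = -24*(-36) = 864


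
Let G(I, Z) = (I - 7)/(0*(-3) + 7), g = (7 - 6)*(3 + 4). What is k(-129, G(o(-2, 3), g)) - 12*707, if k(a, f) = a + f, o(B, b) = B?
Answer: -60300/7 ≈ -8614.3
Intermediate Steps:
g = 7 (g = 1*7 = 7)
G(I, Z) = -1 + I/7 (G(I, Z) = (-7 + I)/(0 + 7) = (-7 + I)/7 = (-7 + I)*(⅐) = -1 + I/7)
k(-129, G(o(-2, 3), g)) - 12*707 = (-129 + (-1 + (⅐)*(-2))) - 12*707 = (-129 + (-1 - 2/7)) - 1*8484 = (-129 - 9/7) - 8484 = -912/7 - 8484 = -60300/7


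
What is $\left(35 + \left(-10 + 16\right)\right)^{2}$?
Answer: $1681$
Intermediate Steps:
$\left(35 + \left(-10 + 16\right)\right)^{2} = \left(35 + 6\right)^{2} = 41^{2} = 1681$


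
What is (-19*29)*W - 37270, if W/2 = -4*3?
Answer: -24046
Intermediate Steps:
W = -24 (W = 2*(-4*3) = 2*(-12) = -24)
(-19*29)*W - 37270 = -19*29*(-24) - 37270 = -551*(-24) - 37270 = 13224 - 37270 = -24046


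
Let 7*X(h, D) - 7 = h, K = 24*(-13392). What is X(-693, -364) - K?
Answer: 321310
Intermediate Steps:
K = -321408
X(h, D) = 1 + h/7
X(-693, -364) - K = (1 + (⅐)*(-693)) - 1*(-321408) = (1 - 99) + 321408 = -98 + 321408 = 321310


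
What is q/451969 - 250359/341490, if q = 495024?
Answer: 18630412963/51447631270 ≈ 0.36212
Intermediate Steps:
q/451969 - 250359/341490 = 495024/451969 - 250359/341490 = 495024*(1/451969) - 250359*1/341490 = 495024/451969 - 83453/113830 = 18630412963/51447631270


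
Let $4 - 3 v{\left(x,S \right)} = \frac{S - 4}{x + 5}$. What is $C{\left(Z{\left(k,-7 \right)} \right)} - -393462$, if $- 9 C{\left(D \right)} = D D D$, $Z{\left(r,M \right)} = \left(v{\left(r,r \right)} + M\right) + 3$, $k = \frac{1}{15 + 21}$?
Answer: $\frac{2333136899217}{5929741} \approx 3.9346 \cdot 10^{5}$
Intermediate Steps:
$v{\left(x,S \right)} = \frac{4}{3} - \frac{-4 + S}{3 \left(5 + x\right)}$ ($v{\left(x,S \right)} = \frac{4}{3} - \frac{\left(S - 4\right) \frac{1}{x + 5}}{3} = \frac{4}{3} - \frac{\left(-4 + S\right) \frac{1}{5 + x}}{3} = \frac{4}{3} - \frac{\frac{1}{5 + x} \left(-4 + S\right)}{3} = \frac{4}{3} - \frac{-4 + S}{3 \left(5 + x\right)}$)
$k = \frac{1}{36} \approx 0.027778$
$Z{\left(r,M \right)} = 3 + M + \frac{24 + 3 r}{3 \left(5 + r\right)}$ ($Z{\left(r,M \right)} = \left(\frac{24 - r + 4 r}{3 \left(5 + r\right)} + M\right) + 3 = \left(\frac{24 + 3 r}{3 \left(5 + r\right)} + M\right) + 3 = \left(M + \frac{24 + 3 r}{3 \left(5 + r\right)}\right) + 3 = 3 + M + \frac{24 + 3 r}{3 \left(5 + r\right)}$)
$C{\left(D \right)} = - \frac{D^{3}}{9}$ ($C{\left(D \right)} = - \frac{D D D}{9} = - \frac{D^{2} D}{9} = - \frac{D^{3}}{9}$)
$C{\left(Z{\left(k,-7 \right)} \right)} - -393462 = - \frac{\left(\frac{8 + \frac{1}{36} + \left(3 - 7\right) \left(5 + \frac{1}{36}\right)}{5 + \frac{1}{36}}\right)^{3}}{9} - -393462 = - \frac{\left(\frac{8 + \frac{1}{36} - \frac{181}{9}}{\frac{181}{36}}\right)^{3}}{9} + 393462 = - \frac{\left(\frac{36 \left(8 + \frac{1}{36} - \frac{181}{9}\right)}{181}\right)^{3}}{9} + 393462 = - \frac{\left(\frac{36}{181} \left(- \frac{145}{12}\right)\right)^{3}}{9} + 393462 = - \frac{\left(- \frac{435}{181}\right)^{3}}{9} + 393462 = \left(- \frac{1}{9}\right) \left(- \frac{82312875}{5929741}\right) + 393462 = \frac{9145875}{5929741} + 393462 = \frac{2333136899217}{5929741}$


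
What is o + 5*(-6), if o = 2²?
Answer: -26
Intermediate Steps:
o = 4
o + 5*(-6) = 4 + 5*(-6) = 4 - 30 = -26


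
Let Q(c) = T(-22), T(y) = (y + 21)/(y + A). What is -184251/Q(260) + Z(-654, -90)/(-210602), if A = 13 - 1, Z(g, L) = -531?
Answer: -388036290489/210602 ≈ -1.8425e+6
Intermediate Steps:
A = 12
T(y) = (21 + y)/(12 + y) (T(y) = (y + 21)/(y + 12) = (21 + y)/(12 + y))
Q(c) = 1/10 (Q(c) = (21 - 22)/(12 - 22) = -1/(-10) = -1/10*(-1) = 1/10)
-184251/Q(260) + Z(-654, -90)/(-210602) = -184251/1/10 - 531/(-210602) = -184251*10 - 531*(-1/210602) = -1842510 + 531/210602 = -388036290489/210602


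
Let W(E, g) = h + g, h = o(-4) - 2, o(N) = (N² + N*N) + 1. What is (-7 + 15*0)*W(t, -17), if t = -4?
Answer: -98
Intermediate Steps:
o(N) = 1 + 2*N² (o(N) = (N² + N²) + 1 = 2*N² + 1 = 1 + 2*N²)
h = 31 (h = (1 + 2*(-4)²) - 2 = (1 + 2*16) - 2 = (1 + 32) - 2 = 33 - 2 = 31)
W(E, g) = 31 + g
(-7 + 15*0)*W(t, -17) = (-7 + 15*0)*(31 - 17) = (-7 + 0)*14 = -7*14 = -98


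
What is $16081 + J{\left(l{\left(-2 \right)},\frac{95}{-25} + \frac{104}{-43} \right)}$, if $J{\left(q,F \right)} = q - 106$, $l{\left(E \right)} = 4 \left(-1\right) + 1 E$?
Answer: $15969$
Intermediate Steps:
$l{\left(E \right)} = -4 + E$
$J{\left(q,F \right)} = -106 + q$
$16081 + J{\left(l{\left(-2 \right)},\frac{95}{-25} + \frac{104}{-43} \right)} = 16081 - 112 = 15969$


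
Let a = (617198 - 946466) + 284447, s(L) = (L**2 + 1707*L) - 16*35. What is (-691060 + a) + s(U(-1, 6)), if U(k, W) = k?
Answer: -738147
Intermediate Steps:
s(L) = -560 + L**2 + 1707*L (s(L) = (L**2 + 1707*L) - 560 = -560 + L**2 + 1707*L)
a = -44821 (a = -329268 + 284447 = -44821)
(-691060 + a) + s(U(-1, 6)) = (-691060 - 44821) + (-560 + (-1)**2 + 1707*(-1)) = -735881 + (-560 + 1 - 1707) = -735881 - 2266 = -738147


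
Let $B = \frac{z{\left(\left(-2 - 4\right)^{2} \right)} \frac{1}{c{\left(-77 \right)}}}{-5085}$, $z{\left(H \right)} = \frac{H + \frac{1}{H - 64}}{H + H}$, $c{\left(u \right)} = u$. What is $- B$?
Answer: $- \frac{1007}{789354720} \approx -1.2757 \cdot 10^{-6}$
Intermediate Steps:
$z{\left(H \right)} = \frac{H + \frac{1}{-64 + H}}{2 H}$
$B = \frac{1007}{789354720}$ ($B = \frac{\frac{1 + \left(\left(-2 - 4\right)^{2}\right)^{2} - 64 \left(-2 - 4\right)^{2}}{2 \left(-2 - 4\right)^{2} \left(-64 + \left(-2 - 4\right)^{2}\right)} \frac{1}{-77}}{-5085} = \frac{1 + \left(\left(-6\right)^{2}\right)^{2} - 64 \left(-6\right)^{2}}{2 \left(-6\right)^{2} \left(-64 + \left(-6\right)^{2}\right)} \left(- \frac{1}{77}\right) \left(- \frac{1}{5085}\right) = \frac{1 + 36^{2} - 2304}{2 \cdot 36 \left(-64 + 36\right)} \left(- \frac{1}{77}\right) \left(- \frac{1}{5085}\right) = \frac{1}{2} \cdot \frac{1}{36} \frac{1}{-28} \left(1 + 1296 - 2304\right) \left(- \frac{1}{77}\right) \left(- \frac{1}{5085}\right) = \frac{1}{2} \cdot \frac{1}{36} \left(- \frac{1}{28}\right) \left(-1007\right) \left(- \frac{1}{77}\right) \left(- \frac{1}{5085}\right) = \frac{1007}{2016} \left(- \frac{1}{77}\right) \left(- \frac{1}{5085}\right) = \left(- \frac{1007}{155232}\right) \left(- \frac{1}{5085}\right) = \frac{1007}{789354720} \approx 1.2757 \cdot 10^{-6}$)
$- B = \left(-1\right) \frac{1007}{789354720} = - \frac{1007}{789354720}$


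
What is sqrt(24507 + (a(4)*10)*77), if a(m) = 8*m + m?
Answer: 3*sqrt(5803) ≈ 228.53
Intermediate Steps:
a(m) = 9*m
sqrt(24507 + (a(4)*10)*77) = sqrt(24507 + ((9*4)*10)*77) = sqrt(24507 + (36*10)*77) = sqrt(24507 + 360*77) = sqrt(24507 + 27720) = sqrt(52227) = 3*sqrt(5803)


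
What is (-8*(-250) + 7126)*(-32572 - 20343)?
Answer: -482902290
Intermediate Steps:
(-8*(-250) + 7126)*(-32572 - 20343) = (2000 + 7126)*(-52915) = 9126*(-52915) = -482902290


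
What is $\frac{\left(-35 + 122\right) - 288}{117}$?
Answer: $- \frac{67}{39} \approx -1.7179$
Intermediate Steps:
$\frac{\left(-35 + 122\right) - 288}{117} = \left(87 - 288\right) \frac{1}{117} = \left(-201\right) \frac{1}{117} = - \frac{67}{39}$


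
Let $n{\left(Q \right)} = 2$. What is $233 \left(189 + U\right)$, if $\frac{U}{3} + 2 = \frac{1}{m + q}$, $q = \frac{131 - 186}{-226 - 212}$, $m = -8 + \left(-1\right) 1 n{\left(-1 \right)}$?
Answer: $\frac{184107513}{4325} \approx 42568.0$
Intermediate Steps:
$m = -10$ ($m = -8 + \left(-1\right) 1 \cdot 2 = -8 - 2 = -10$)
$q = \frac{55}{438}$ ($q = - \frac{55}{-438} = \left(-55\right) \left(- \frac{1}{438}\right) = \frac{55}{438} \approx 0.12557$)
$U = - \frac{27264}{4325}$ ($U = -6 + \frac{3}{-10 + \frac{55}{438}} = -6 + \frac{3}{- \frac{4325}{438}} = -6 + 3 \left(- \frac{438}{4325}\right) = -6 - \frac{1314}{4325} = - \frac{27264}{4325} \approx -6.3038$)
$233 \left(189 + U\right) = 233 \left(189 - \frac{27264}{4325}\right) = 233 \cdot \frac{790161}{4325} = \frac{184107513}{4325}$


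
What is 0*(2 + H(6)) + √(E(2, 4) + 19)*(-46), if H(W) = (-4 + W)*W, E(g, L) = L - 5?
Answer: -138*√2 ≈ -195.16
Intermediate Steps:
E(g, L) = -5 + L
H(W) = W*(-4 + W)
0*(2 + H(6)) + √(E(2, 4) + 19)*(-46) = 0*(2 + 6*(-4 + 6)) + √((-5 + 4) + 19)*(-46) = 0*(2 + 6*2) + √(-1 + 19)*(-46) = 0*(2 + 12) + √18*(-46) = 0*14 + (3*√2)*(-46) = 0 - 138*√2 = -138*√2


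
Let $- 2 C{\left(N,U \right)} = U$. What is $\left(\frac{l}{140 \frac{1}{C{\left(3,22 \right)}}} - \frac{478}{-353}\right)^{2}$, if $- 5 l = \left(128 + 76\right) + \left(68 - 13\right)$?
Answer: $\frac{36661143841}{1246090000} \approx 29.421$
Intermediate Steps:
$C{\left(N,U \right)} = - \frac{U}{2}$
$l = - \frac{259}{5}$ ($l = - \frac{\left(128 + 76\right) + \left(68 - 13\right)}{5} = - \frac{204 + \left(68 - 13\right)}{5} = - \frac{204 + 55}{5} = \left(- \frac{1}{5}\right) 259 = - \frac{259}{5} \approx -51.8$)
$\left(\frac{l}{140 \frac{1}{C{\left(3,22 \right)}}} - \frac{478}{-353}\right)^{2} = \left(- \frac{259}{5 \frac{140}{\left(- \frac{1}{2}\right) 22}} - \frac{478}{-353}\right)^{2} = \left(- \frac{259}{5 \frac{140}{-11}} - - \frac{478}{353}\right)^{2} = \left(- \frac{259}{5 \cdot 140 \left(- \frac{1}{11}\right)} + \frac{478}{353}\right)^{2} = \left(- \frac{259}{5 \left(- \frac{140}{11}\right)} + \frac{478}{353}\right)^{2} = \left(\left(- \frac{259}{5}\right) \left(- \frac{11}{140}\right) + \frac{478}{353}\right)^{2} = \left(\frac{407}{100} + \frac{478}{353}\right)^{2} = \left(\frac{191471}{35300}\right)^{2} = \frac{36661143841}{1246090000}$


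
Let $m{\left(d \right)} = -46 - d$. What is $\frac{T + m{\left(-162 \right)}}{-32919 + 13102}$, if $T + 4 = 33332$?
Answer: $- \frac{33444}{19817} \approx -1.6876$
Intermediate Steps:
$T = 33328$ ($T = -4 + 33332 = 33328$)
$\frac{T + m{\left(-162 \right)}}{-32919 + 13102} = \frac{33328 - -116}{-32919 + 13102} = \frac{33328 + \left(-46 + 162\right)}{-19817} = \left(33328 + 116\right) \left(- \frac{1}{19817}\right) = 33444 \left(- \frac{1}{19817}\right) = - \frac{33444}{19817}$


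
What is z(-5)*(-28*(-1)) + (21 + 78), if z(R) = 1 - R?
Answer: 267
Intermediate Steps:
z(-5)*(-28*(-1)) + (21 + 78) = (1 - 1*(-5))*(-28*(-1)) + (21 + 78) = (1 + 5)*28 + 99 = 6*28 + 99 = 168 + 99 = 267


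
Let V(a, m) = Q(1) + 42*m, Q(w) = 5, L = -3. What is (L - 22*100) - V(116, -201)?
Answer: 6234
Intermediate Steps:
V(a, m) = 5 + 42*m
(L - 22*100) - V(116, -201) = (-3 - 22*100) - (5 + 42*(-201)) = (-3 - 2200) - (5 - 8442) = -2203 - 1*(-8437) = -2203 + 8437 = 6234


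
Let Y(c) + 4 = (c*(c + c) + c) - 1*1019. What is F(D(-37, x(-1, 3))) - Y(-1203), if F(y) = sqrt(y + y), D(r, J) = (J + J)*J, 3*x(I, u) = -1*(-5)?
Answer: -8676566/3 ≈ -2.8922e+6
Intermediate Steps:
x(I, u) = 5/3 (x(I, u) = (-1*(-5))/3 = (1/3)*5 = 5/3)
D(r, J) = 2*J**2 (D(r, J) = (2*J)*J = 2*J**2)
Y(c) = -1023 + c + 2*c**2 (Y(c) = -4 + ((c*(c + c) + c) - 1*1019) = -4 + ((c*(2*c) + c) - 1019) = -4 + ((2*c**2 + c) - 1019) = -4 + ((c + 2*c**2) - 1019) = -4 + (-1019 + c + 2*c**2) = -1023 + c + 2*c**2)
F(y) = sqrt(2)*sqrt(y) (F(y) = sqrt(2*y) = sqrt(2)*sqrt(y))
F(D(-37, x(-1, 3))) - Y(-1203) = sqrt(2)*sqrt(2*(5/3)**2) - (-1023 - 1203 + 2*(-1203)**2) = sqrt(2)*sqrt(2*(25/9)) - (-1023 - 1203 + 2*1447209) = sqrt(2)*sqrt(50/9) - (-1023 - 1203 + 2894418) = sqrt(2)*(5*sqrt(2)/3) - 1*2892192 = 10/3 - 2892192 = -8676566/3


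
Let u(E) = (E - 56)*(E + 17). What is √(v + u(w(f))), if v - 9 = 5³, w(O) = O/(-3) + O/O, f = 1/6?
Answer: I*√276677/18 ≈ 29.222*I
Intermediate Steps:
f = ⅙ ≈ 0.16667
w(O) = 1 - O/3 (w(O) = O*(-⅓) + 1 = -O/3 + 1 = 1 - O/3)
u(E) = (-56 + E)*(17 + E)
v = 134 (v = 9 + 5³ = 9 + 125 = 134)
√(v + u(w(f))) = √(134 + (-952 + (1 - ⅓*⅙)² - 39*(1 - ⅓*⅙))) = √(134 + (-952 + (1 - 1/18)² - 39*(1 - 1/18))) = √(134 + (-952 + (17/18)² - 39*17/18)) = √(134 + (-952 + 289/324 - 221/6)) = √(134 - 320093/324) = √(-276677/324) = I*√276677/18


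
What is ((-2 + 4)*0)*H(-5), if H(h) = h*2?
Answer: 0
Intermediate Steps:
H(h) = 2*h
((-2 + 4)*0)*H(-5) = ((-2 + 4)*0)*(2*(-5)) = (2*0)*(-10) = 0*(-10) = 0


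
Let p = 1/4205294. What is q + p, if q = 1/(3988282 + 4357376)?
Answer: 3137738/8773986378363 ≈ 3.5762e-7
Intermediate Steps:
q = 1/8345658 ≈ 1.1982e-7
p = 1/4205294 ≈ 2.3780e-7
q + p = 1/8345658 + 1/4205294 = 3137738/8773986378363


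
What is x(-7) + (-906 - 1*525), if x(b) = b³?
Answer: -1774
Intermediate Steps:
x(-7) + (-906 - 1*525) = (-7)³ + (-906 - 1*525) = -343 + (-906 - 525) = -343 - 1431 = -1774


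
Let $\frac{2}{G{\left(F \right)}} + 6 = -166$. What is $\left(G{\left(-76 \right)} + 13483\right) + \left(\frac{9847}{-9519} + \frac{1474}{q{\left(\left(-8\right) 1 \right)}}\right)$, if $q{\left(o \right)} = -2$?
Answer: $\frac{10433452603}{818634} \approx 12745.0$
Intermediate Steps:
$G{\left(F \right)} = - \frac{1}{86}$ ($G{\left(F \right)} = \frac{2}{-6 - 166} = \frac{2}{-172} = 2 \left(- \frac{1}{172}\right) = - \frac{1}{86}$)
$\left(G{\left(-76 \right)} + 13483\right) + \left(\frac{9847}{-9519} + \frac{1474}{q{\left(\left(-8\right) 1 \right)}}\right) = \left(- \frac{1}{86} + 13483\right) + \left(\frac{9847}{-9519} + \frac{1474}{-2}\right) = \frac{1159537}{86} + \left(9847 \left(- \frac{1}{9519}\right) + 1474 \left(- \frac{1}{2}\right)\right) = \frac{1159537}{86} - \frac{7025350}{9519} = \frac{10433452603}{818634}$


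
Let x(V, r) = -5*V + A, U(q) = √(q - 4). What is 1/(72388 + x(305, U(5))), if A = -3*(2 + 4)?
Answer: 1/70845 ≈ 1.4115e-5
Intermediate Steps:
A = -18 (A = -3*6 = -18)
U(q) = √(-4 + q)
x(V, r) = -18 - 5*V (x(V, r) = -5*V - 18 = -18 - 5*V)
1/(72388 + x(305, U(5))) = 1/(72388 + (-18 - 5*305)) = 1/(72388 + (-18 - 1525)) = 1/(72388 - 1543) = 1/70845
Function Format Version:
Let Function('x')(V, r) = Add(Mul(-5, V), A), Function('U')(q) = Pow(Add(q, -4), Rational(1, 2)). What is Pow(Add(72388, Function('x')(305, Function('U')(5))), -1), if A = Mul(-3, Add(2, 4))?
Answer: Rational(1, 70845) ≈ 1.4115e-5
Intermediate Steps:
A = -18 (A = Mul(-3, 6) = -18)
Function('U')(q) = Pow(Add(-4, q), Rational(1, 2))
Function('x')(V, r) = Add(-18, Mul(-5, V)) (Function('x')(V, r) = Add(Mul(-5, V), -18) = Add(-18, Mul(-5, V)))
Pow(Add(72388, Function('x')(305, Function('U')(5))), -1) = Pow(Add(72388, Add(-18, Mul(-5, 305))), -1) = Pow(Add(72388, Add(-18, -1525)), -1) = Pow(Add(72388, -1543), -1) = Pow(70845, -1) = Rational(1, 70845)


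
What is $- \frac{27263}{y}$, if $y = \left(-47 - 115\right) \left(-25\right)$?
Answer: $- \frac{27263}{4050} \approx -6.7316$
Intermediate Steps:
$y = 4050$ ($y = \left(-162\right) \left(-25\right) = 4050$)
$- \frac{27263}{y} = - \frac{27263}{4050}$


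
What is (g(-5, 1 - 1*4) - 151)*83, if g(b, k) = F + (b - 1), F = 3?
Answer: -12782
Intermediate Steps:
g(b, k) = 2 + b (g(b, k) = 3 + (b - 1) = 3 + (-1 + b) = 2 + b)
(g(-5, 1 - 1*4) - 151)*83 = ((2 - 5) - 151)*83 = (-3 - 151)*83 = -154*83 = -12782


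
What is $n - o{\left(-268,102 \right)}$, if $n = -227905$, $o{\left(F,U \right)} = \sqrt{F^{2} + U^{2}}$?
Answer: $-227905 - 2 \sqrt{20557} \approx -2.2819 \cdot 10^{5}$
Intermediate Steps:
$n - o{\left(-268,102 \right)} = -227905 - \sqrt{\left(-268\right)^{2} + 102^{2}} = -227905 - \sqrt{71824 + 10404} = -227905 - \sqrt{82228} = -227905 - 2 \sqrt{20557}$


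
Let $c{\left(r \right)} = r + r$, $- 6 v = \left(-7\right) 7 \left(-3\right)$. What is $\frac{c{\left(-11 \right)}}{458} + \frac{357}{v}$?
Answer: $- \frac{23435}{1603} \approx -14.619$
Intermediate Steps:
$v = - \frac{49}{2}$ ($v = - \frac{\left(-7\right) 7 \left(-3\right)}{6} = - \frac{\left(-49\right) \left(-3\right)}{6} = \left(- \frac{1}{6}\right) 147 = - \frac{49}{2} \approx -24.5$)
$c{\left(r \right)} = 2 r$
$\frac{c{\left(-11 \right)}}{458} + \frac{357}{v} = \frac{2 \left(-11\right)}{458} + \frac{357}{- \frac{49}{2}} = \left(-22\right) \frac{1}{458} + 357 \left(- \frac{2}{49}\right) = - \frac{11}{229} - \frac{102}{7} = - \frac{23435}{1603}$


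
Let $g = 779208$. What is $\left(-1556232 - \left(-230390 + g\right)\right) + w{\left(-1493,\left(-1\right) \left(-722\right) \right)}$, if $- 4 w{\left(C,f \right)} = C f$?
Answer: $- \frac{3671127}{2} \approx -1.8356 \cdot 10^{6}$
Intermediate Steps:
$w{\left(C,f \right)} = - \frac{C f}{4}$
$\left(-1556232 - \left(-230390 + g\right)\right) + w{\left(-1493,\left(-1\right) \left(-722\right) \right)} = \left(-1556232 + \left(230390 - 779208\right)\right) - - \frac{1493 \left(\left(-1\right) \left(-722\right)\right)}{4} = \left(-1556232 + \left(230390 - 779208\right)\right) - \left(- \frac{1493}{4}\right) 722 = \left(-1556232 - 548818\right) + \frac{538973}{2} = -2105050 + \frac{538973}{2} = - \frac{3671127}{2}$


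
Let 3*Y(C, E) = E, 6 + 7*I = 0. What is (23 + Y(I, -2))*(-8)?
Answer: -536/3 ≈ -178.67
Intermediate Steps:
I = -6/7 (I = -6/7 + (⅐)*0 = -6/7 + 0 = -6/7 ≈ -0.85714)
Y(C, E) = E/3
(23 + Y(I, -2))*(-8) = (23 + (⅓)*(-2))*(-8) = (23 - ⅔)*(-8) = (67/3)*(-8) = -536/3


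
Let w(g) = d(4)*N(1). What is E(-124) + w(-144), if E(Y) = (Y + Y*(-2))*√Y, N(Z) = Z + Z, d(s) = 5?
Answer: 10 + 248*I*√31 ≈ 10.0 + 1380.8*I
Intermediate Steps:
N(Z) = 2*Z
w(g) = 10 (w(g) = 5*(2*1) = 5*2 = 10)
E(Y) = -Y^(3/2) (E(Y) = (Y - 2*Y)*√Y = (-Y)*√Y = -Y^(3/2))
E(-124) + w(-144) = -(-124)^(3/2) + 10 = -(-248)*I*√31 + 10 = 248*I*√31 + 10 = 10 + 248*I*√31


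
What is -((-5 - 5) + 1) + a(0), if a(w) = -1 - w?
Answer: 8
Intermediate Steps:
-((-5 - 5) + 1) + a(0) = -((-5 - 5) + 1) + (-1 - 1*0) = -(-10 + 1) + (-1 + 0) = -1*(-9) - 1 = 9 - 1 = 8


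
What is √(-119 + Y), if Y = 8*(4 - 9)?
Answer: I*√159 ≈ 12.61*I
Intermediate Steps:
Y = -40 (Y = 8*(-5) = -40)
√(-119 + Y) = √(-119 - 40) = √(-159) = I*√159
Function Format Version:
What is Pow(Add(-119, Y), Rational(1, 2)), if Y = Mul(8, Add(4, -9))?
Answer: Mul(I, Pow(159, Rational(1, 2))) ≈ Mul(12.610, I)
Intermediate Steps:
Y = -40 (Y = Mul(8, -5) = -40)
Pow(Add(-119, Y), Rational(1, 2)) = Pow(Add(-119, -40), Rational(1, 2)) = Pow(-159, Rational(1, 2)) = Mul(I, Pow(159, Rational(1, 2)))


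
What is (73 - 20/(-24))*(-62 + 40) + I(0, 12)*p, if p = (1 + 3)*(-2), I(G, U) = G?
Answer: -4873/3 ≈ -1624.3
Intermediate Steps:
p = -8 (p = 4*(-2) = -8)
(73 - 20/(-24))*(-62 + 40) + I(0, 12)*p = (73 - 20/(-24))*(-62 + 40) + 0*(-8) = (73 - 20*(-1/24))*(-22) + 0 = (73 + 5/6)*(-22) + 0 = (443/6)*(-22) + 0 = -4873/3 + 0 = -4873/3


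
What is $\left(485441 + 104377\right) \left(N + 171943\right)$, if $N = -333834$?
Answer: $-95486225838$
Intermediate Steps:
$\left(485441 + 104377\right) \left(N + 171943\right) = \left(485441 + 104377\right) \left(-333834 + 171943\right) = 589818 \left(-161891\right) = -95486225838$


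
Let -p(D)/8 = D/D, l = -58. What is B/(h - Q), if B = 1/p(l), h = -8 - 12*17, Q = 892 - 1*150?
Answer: 1/7632 ≈ 0.00013103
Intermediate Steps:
Q = 742 (Q = 892 - 150 = 742)
p(D) = -8 (p(D) = -8*D/D = -8*1 = -8)
h = -212 (h = -8 - 204 = -212)
B = -⅛ (B = 1/(-8) = -⅛ ≈ -0.12500)
B/(h - Q) = -1/(8*(-212 - 1*742)) = -1/(8*(-212 - 742)) = -⅛/(-954) = -⅛*(-1/954) = 1/7632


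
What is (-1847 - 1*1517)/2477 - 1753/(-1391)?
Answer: -337143/3445507 ≈ -0.097850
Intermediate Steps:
(-1847 - 1*1517)/2477 - 1753/(-1391) = (-1847 - 1517)*(1/2477) - 1753*(-1/1391) = -3364*1/2477 + 1753/1391 = -3364/2477 + 1753/1391 = -337143/3445507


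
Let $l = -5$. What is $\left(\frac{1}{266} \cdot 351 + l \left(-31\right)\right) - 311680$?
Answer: $- \frac{82865299}{266} \approx -3.1152 \cdot 10^{5}$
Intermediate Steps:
$\left(\frac{1}{266} \cdot 351 + l \left(-31\right)\right) - 311680 = \left(\frac{1}{266} \cdot 351 - -155\right) - 311680 = \left(\frac{1}{266} \cdot 351 + 155\right) - 311680 = \left(\frac{351}{266} + 155\right) - 311680 = \frac{41581}{266} - 311680 = - \frac{82865299}{266}$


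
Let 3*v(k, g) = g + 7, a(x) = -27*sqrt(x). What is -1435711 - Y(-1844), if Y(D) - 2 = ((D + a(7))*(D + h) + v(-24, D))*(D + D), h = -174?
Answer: 41160186293/3 + 200944368*sqrt(7) ≈ 1.4252e+10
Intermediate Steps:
v(k, g) = 7/3 + g/3 (v(k, g) = (g + 7)/3 = (7 + g)/3 = 7/3 + g/3)
Y(D) = 2 + 2*D*(7/3 + D/3 + (-174 + D)*(D - 27*sqrt(7))) (Y(D) = 2 + ((D - 27*sqrt(7))*(D - 174) + (7/3 + D/3))*(D + D) = 2 + ((D - 27*sqrt(7))*(-174 + D) + (7/3 + D/3))*(2*D) = 2 + ((-174 + D)*(D - 27*sqrt(7)) + (7/3 + D/3))*(2*D) = 2 + (7/3 + D/3 + (-174 + D)*(D - 27*sqrt(7)))*(2*D) = 2 + 2*D*(7/3 + D/3 + (-174 + D)*(D - 27*sqrt(7))))
-1435711 - Y(-1844) = -1435711 - (2 + 2*(-1844)**3 - 1042/3*(-1844)**2 + (14/3)*(-1844) - 54*sqrt(7)*(-1844)**2 + 9396*(-1844)*sqrt(7)) = -1435711 - (2 + 2*(-6270219584) - 1042/3*3400336 - 25816/3 - 54*sqrt(7)*3400336 - 17326224*sqrt(7)) = -1435711 - (2 - 12540439168 - 3543150112/3 - 25816/3 - 183618144*sqrt(7) - 17326224*sqrt(7)) = -1435711 - (-41164493426/3 - 200944368*sqrt(7)) = -1435711 + (41164493426/3 + 200944368*sqrt(7)) = 41160186293/3 + 200944368*sqrt(7)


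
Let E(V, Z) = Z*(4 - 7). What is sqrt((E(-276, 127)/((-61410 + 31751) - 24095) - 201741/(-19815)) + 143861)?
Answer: sqrt(6972695444274968210)/6961670 ≈ 379.30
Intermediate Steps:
E(V, Z) = -3*Z (E(V, Z) = Z*(-3) = -3*Z)
sqrt((E(-276, 127)/((-61410 + 31751) - 24095) - 201741/(-19815)) + 143861) = sqrt(((-3*127)/((-61410 + 31751) - 24095) - 201741/(-19815)) + 143861) = sqrt((-381/(-29659 - 24095) - 201741*(-1/19815)) + 143861) = sqrt((-381/(-53754) + 67247/6605) + 143861) = sqrt((-381*(-1/53754) + 67247/6605) + 143861) = sqrt((127/17918 + 67247/6605) + 143861) = sqrt(1205770581/118348390 + 143861) = sqrt(17026923504371/118348390) = sqrt(6972695444274968210)/6961670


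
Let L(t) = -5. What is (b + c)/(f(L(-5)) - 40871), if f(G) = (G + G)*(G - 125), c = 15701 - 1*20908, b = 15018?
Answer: -9811/39571 ≈ -0.24793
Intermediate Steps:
c = -5207 (c = 15701 - 20908 = -5207)
f(G) = 2*G*(-125 + G) (f(G) = (2*G)*(-125 + G) = 2*G*(-125 + G))
(b + c)/(f(L(-5)) - 40871) = (15018 - 5207)/(2*(-5)*(-125 - 5) - 40871) = 9811/(2*(-5)*(-130) - 40871) = 9811/(1300 - 40871) = 9811/(-39571) = 9811*(-1/39571) = -9811/39571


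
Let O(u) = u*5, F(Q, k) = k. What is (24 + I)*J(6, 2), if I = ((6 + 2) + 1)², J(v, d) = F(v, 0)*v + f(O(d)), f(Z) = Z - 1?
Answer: 945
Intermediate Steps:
O(u) = 5*u
f(Z) = -1 + Z
J(v, d) = -1 + 5*d (J(v, d) = 0*v + (-1 + 5*d) = 0 + (-1 + 5*d) = -1 + 5*d)
I = 81 (I = (8 + 1)² = 9² = 81)
(24 + I)*J(6, 2) = (24 + 81)*(-1 + 5*2) = 105*(-1 + 10) = 105*9 = 945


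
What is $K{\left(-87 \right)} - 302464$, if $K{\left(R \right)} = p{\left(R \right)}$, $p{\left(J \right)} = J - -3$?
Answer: $-302548$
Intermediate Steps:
$p{\left(J \right)} = 3 + J$ ($p{\left(J \right)} = J + 3 = 3 + J$)
$K{\left(R \right)} = 3 + R$
$K{\left(-87 \right)} - 302464 = \left(3 - 87\right) - 302464 = -84 - 302464 = -302548$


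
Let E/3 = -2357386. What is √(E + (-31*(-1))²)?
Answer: I*√7071197 ≈ 2659.2*I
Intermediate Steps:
E = -7072158 (E = 3*(-2357386) = -7072158)
√(E + (-31*(-1))²) = √(-7072158 + (-31*(-1))²) = √(-7072158 + 31²) = √(-7072158 + 961) = √(-7071197) = I*√7071197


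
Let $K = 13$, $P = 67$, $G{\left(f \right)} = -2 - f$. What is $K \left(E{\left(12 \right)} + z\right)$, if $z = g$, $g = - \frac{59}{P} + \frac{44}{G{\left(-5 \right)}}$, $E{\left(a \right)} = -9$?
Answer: $\frac{12506}{201} \approx 62.219$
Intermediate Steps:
$g = \frac{2771}{201}$ ($g = - \frac{59}{67} + \frac{44}{-2 - -5} = \left(-59\right) \frac{1}{67} + \frac{44}{-2 + 5} = - \frac{59}{67} + \frac{44}{3} = \frac{2771}{201} \approx 13.786$)
$z = \frac{2771}{201} \approx 13.786$
$K \left(E{\left(12 \right)} + z\right) = 13 \left(-9 + \frac{2771}{201}\right) = 13 \cdot \frac{962}{201} = \frac{12506}{201}$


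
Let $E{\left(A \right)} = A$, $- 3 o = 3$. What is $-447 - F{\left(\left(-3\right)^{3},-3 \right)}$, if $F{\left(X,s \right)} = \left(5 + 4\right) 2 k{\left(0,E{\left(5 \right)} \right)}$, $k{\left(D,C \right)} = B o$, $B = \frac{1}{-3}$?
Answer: $-453$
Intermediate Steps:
$o = -1$ ($o = \left(- \frac{1}{3}\right) 3 = -1$)
$B = - \frac{1}{3} \approx -0.33333$
$k{\left(D,C \right)} = \frac{1}{3}$ ($k{\left(D,C \right)} = \left(- \frac{1}{3}\right) \left(-1\right) = \frac{1}{3}$)
$F{\left(X,s \right)} = 6$ ($F{\left(X,s \right)} = \left(5 + 4\right) 2 \cdot \frac{1}{3} = 9 \cdot 2 \cdot \frac{1}{3} = 18 \cdot \frac{1}{3} = 6$)
$-447 - F{\left(\left(-3\right)^{3},-3 \right)} = -447 - 6 = -453$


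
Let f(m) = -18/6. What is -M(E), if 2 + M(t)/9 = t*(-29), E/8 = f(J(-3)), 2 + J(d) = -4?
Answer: -6246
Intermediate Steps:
J(d) = -6 (J(d) = -2 - 4 = -6)
f(m) = -3 (f(m) = -18*⅙ = -3)
E = -24 (E = 8*(-3) = -24)
M(t) = -18 - 261*t (M(t) = -18 + 9*(t*(-29)) = -18 + 9*(-29*t) = -18 - 261*t)
-M(E) = -(-18 - 261*(-24)) = -(-18 + 6264) = -1*6246 = -6246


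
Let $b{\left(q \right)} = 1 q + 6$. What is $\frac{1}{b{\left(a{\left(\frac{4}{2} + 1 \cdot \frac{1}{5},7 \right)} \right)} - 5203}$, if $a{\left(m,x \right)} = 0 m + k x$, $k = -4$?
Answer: $- \frac{1}{5225} \approx -0.00019139$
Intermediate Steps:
$a{\left(m,x \right)} = - 4 x$ ($a{\left(m,x \right)} = 0 m - 4 x = 0 - 4 x = - 4 x$)
$b{\left(q \right)} = 6 + q$ ($b{\left(q \right)} = q + 6 = 6 + q$)
$\frac{1}{b{\left(a{\left(\frac{4}{2} + 1 \cdot \frac{1}{5},7 \right)} \right)} - 5203} = \frac{1}{\left(6 - 28\right) - 5203} = \frac{1}{-22 - 5203} = \frac{1}{-5225} = - \frac{1}{5225}$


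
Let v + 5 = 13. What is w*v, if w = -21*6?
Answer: -1008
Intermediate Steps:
v = 8 (v = -5 + 13 = 8)
w = -126
w*v = -126*8 = -1008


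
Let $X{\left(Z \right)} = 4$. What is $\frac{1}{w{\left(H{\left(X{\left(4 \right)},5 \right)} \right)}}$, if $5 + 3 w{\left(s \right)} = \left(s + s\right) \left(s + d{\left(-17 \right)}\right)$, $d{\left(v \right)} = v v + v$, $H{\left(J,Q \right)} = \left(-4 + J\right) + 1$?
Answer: $\frac{3}{541} \approx 0.0055453$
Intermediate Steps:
$H{\left(J,Q \right)} = -3 + J$
$d{\left(v \right)} = v + v^{2}$ ($d{\left(v \right)} = v^{2} + v = v + v^{2}$)
$w{\left(s \right)} = - \frac{5}{3} + \frac{2 s \left(272 + s\right)}{3}$ ($w{\left(s \right)} = - \frac{5}{3} + \frac{\left(s + s\right) \left(s - 17 \left(1 - 17\right)\right)}{3} = - \frac{5}{3} + \frac{2 s \left(s - -272\right)}{3} = - \frac{5}{3} + \frac{2 s \left(s + 272\right)}{3} = - \frac{5}{3} + \frac{2 s \left(272 + s\right)}{3}$)
$\frac{1}{w{\left(H{\left(X{\left(4 \right)},5 \right)} \right)}} = \frac{1}{- \frac{5}{3} + \frac{2 \left(-3 + 4\right)^{2}}{3} + \frac{544 \left(-3 + 4\right)}{3}} = \frac{1}{- \frac{5}{3} + \frac{2 \cdot 1^{2}}{3} + \frac{544}{3} \cdot 1} = \frac{1}{- \frac{5}{3} + \frac{2}{3} \cdot 1 + \frac{544}{3}} = \frac{1}{- \frac{5}{3} + \frac{2}{3} + \frac{544}{3}} = \frac{1}{\frac{541}{3}} = \frac{3}{541}$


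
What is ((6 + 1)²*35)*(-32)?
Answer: -54880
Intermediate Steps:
((6 + 1)²*35)*(-32) = (7²*35)*(-32) = (49*35)*(-32) = 1715*(-32) = -54880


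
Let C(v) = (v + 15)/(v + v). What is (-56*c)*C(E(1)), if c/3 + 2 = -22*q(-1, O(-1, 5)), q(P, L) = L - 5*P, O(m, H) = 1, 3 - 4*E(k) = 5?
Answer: -326424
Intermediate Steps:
E(k) = -½ (E(k) = ¾ - ¼*5 = ¾ - 5/4 = -½)
C(v) = (15 + v)/(2*v) (C(v) = (15 + v)/((2*v)) = (15 + v)*(1/(2*v)) = (15 + v)/(2*v))
q(P, L) = L - 5*P
c = -402 (c = -6 + 3*(-22*(1 - 5*(-1))) = -6 + 3*(-22*(1 + 5)) = -6 + 3*(-22*6) = -6 + 3*(-132) = -6 - 396 = -402)
(-56*c)*C(E(1)) = (-56*(-402))*((15 - ½)/(2*(-½))) = 22512*((½)*(-2)*(29/2)) = 22512*(-29/2) = -326424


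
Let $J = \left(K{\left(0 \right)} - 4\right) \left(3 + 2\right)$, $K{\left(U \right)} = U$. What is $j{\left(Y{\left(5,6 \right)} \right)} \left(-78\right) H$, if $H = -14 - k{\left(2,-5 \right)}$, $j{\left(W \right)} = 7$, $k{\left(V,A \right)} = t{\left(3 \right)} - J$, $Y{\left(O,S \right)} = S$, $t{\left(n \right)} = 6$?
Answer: $21840$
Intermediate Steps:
$J = -20$ ($J = \left(0 - 4\right) \left(3 + 2\right) = \left(-4\right) 5 = -20$)
$k{\left(V,A \right)} = 26$ ($k{\left(V,A \right)} = 6 - -20 = 6 + 20 = 26$)
$H = -40$ ($H = -14 - 26 = -40$)
$j{\left(Y{\left(5,6 \right)} \right)} \left(-78\right) H = 7 \left(-78\right) \left(-40\right) = \left(-546\right) \left(-40\right) = 21840$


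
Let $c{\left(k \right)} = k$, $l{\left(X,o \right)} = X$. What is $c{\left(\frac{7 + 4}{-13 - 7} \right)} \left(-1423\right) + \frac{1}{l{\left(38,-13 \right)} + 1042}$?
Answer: $\frac{845263}{1080} \approx 782.65$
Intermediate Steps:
$c{\left(\frac{7 + 4}{-13 - 7} \right)} \left(-1423\right) + \frac{1}{l{\left(38,-13 \right)} + 1042} = \frac{7 + 4}{-13 - 7} \left(-1423\right) + \frac{1}{38 + 1042} = \frac{11}{-20} \left(-1423\right) + \frac{1}{1080} = 11 \left(- \frac{1}{20}\right) \left(-1423\right) + \frac{1}{1080} = \left(- \frac{11}{20}\right) \left(-1423\right) + \frac{1}{1080} = \frac{15653}{20} + \frac{1}{1080} = \frac{845263}{1080}$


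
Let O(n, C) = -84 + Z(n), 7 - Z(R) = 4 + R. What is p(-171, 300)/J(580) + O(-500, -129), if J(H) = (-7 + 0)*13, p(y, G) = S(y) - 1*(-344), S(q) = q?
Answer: 37956/91 ≈ 417.10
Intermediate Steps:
Z(R) = 3 - R (Z(R) = 7 - (4 + R) = 7 + (-4 - R) = 3 - R)
O(n, C) = -81 - n (O(n, C) = -84 + (3 - n) = -81 - n)
p(y, G) = 344 + y (p(y, G) = y - 1*(-344) = y + 344 = 344 + y)
J(H) = -91 (J(H) = -7*13 = -91)
p(-171, 300)/J(580) + O(-500, -129) = (344 - 171)/(-91) + (-81 - 1*(-500)) = 173*(-1/91) + (-81 + 500) = -173/91 + 419 = 37956/91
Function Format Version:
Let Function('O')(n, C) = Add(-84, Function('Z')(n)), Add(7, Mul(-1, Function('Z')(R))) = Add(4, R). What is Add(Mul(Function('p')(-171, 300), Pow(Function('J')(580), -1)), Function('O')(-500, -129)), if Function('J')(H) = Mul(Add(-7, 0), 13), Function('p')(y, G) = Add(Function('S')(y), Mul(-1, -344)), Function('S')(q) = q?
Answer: Rational(37956, 91) ≈ 417.10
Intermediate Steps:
Function('Z')(R) = Add(3, Mul(-1, R)) (Function('Z')(R) = Add(7, Mul(-1, Add(4, R))) = Add(7, Add(-4, Mul(-1, R))) = Add(3, Mul(-1, R)))
Function('O')(n, C) = Add(-81, Mul(-1, n)) (Function('O')(n, C) = Add(-84, Add(3, Mul(-1, n))) = Add(-81, Mul(-1, n)))
Function('p')(y, G) = Add(344, y) (Function('p')(y, G) = Add(y, Mul(-1, -344)) = Add(y, 344) = Add(344, y))
Function('J')(H) = -91 (Function('J')(H) = Mul(-7, 13) = -91)
Add(Mul(Function('p')(-171, 300), Pow(Function('J')(580), -1)), Function('O')(-500, -129)) = Add(Mul(Add(344, -171), Pow(-91, -1)), Add(-81, Mul(-1, -500))) = Add(Mul(173, Rational(-1, 91)), Add(-81, 500)) = Add(Rational(-173, 91), 419) = Rational(37956, 91)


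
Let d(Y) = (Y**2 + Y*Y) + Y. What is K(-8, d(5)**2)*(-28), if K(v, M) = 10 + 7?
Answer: -476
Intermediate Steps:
d(Y) = Y + 2*Y**2 (d(Y) = (Y**2 + Y**2) + Y = 2*Y**2 + Y = Y + 2*Y**2)
K(v, M) = 17
K(-8, d(5)**2)*(-28) = 17*(-28) = -476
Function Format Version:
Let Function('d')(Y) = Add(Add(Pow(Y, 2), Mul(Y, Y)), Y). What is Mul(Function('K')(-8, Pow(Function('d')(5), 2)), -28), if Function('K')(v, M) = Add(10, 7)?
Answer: -476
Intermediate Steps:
Function('d')(Y) = Add(Y, Mul(2, Pow(Y, 2))) (Function('d')(Y) = Add(Add(Pow(Y, 2), Pow(Y, 2)), Y) = Add(Mul(2, Pow(Y, 2)), Y) = Add(Y, Mul(2, Pow(Y, 2))))
Function('K')(v, M) = 17
Mul(Function('K')(-8, Pow(Function('d')(5), 2)), -28) = Mul(17, -28) = -476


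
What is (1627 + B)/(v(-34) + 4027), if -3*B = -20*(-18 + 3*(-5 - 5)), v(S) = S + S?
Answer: 1307/3959 ≈ 0.33013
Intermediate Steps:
v(S) = 2*S
B = -320 (B = -(-20)*(-18 + 3*(-5 - 5))/3 = -(-20)*(-18 + 3*(-10))/3 = -(-20)*(-18 - 30)/3 = -(-20)*(-48)/3 = -⅓*960 = -320)
(1627 + B)/(v(-34) + 4027) = (1627 - 320)/(2*(-34) + 4027) = 1307/(-68 + 4027) = 1307/3959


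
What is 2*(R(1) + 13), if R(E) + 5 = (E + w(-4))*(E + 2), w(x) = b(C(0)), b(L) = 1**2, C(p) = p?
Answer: 28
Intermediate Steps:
b(L) = 1
w(x) = 1
R(E) = -5 + (1 + E)*(2 + E) (R(E) = -5 + (E + 1)*(E + 2) = -5 + (1 + E)*(2 + E))
2*(R(1) + 13) = 2*((-3 + 1**2 + 3*1) + 13) = 2*((-3 + 1 + 3) + 13) = 2*(1 + 13) = 2*14 = 28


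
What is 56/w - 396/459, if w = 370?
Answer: -6712/9435 ≈ -0.71139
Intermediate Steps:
56/w - 396/459 = 56/370 - 396/459 = 56*(1/370) - 396*1/459 = 28/185 - 44/51 = -6712/9435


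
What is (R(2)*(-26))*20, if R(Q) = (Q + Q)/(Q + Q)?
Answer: -520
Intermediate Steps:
R(Q) = 1 (R(Q) = (2*Q)/((2*Q)) = (2*Q)*(1/(2*Q)) = 1)
(R(2)*(-26))*20 = (1*(-26))*20 = -26*20 = -520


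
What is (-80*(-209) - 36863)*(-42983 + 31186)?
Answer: 237626971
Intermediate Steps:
(-80*(-209) - 36863)*(-42983 + 31186) = (16720 - 36863)*(-11797) = -20143*(-11797) = 237626971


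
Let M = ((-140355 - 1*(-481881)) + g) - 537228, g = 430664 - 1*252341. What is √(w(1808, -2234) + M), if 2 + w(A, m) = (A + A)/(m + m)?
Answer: I*√21687092277/1117 ≈ 131.84*I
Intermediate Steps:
w(A, m) = -2 + A/m (w(A, m) = -2 + (A + A)/(m + m) = -2 + (2*A)/((2*m)) = -2 + (2*A)*(1/(2*m)) = -2 + A/m)
g = 178323 (g = 430664 - 252341 = 178323)
M = -17379 (M = ((-140355 - 1*(-481881)) + 178323) - 537228 = ((-140355 + 481881) + 178323) - 537228 = (341526 + 178323) - 537228 = 519849 - 537228 = -17379)
√(w(1808, -2234) + M) = √((-2 + 1808/(-2234)) - 17379) = √((-2 + 1808*(-1/2234)) - 17379) = √((-2 - 904/1117) - 17379) = √(-3138/1117 - 17379) = √(-19415481/1117) = I*√21687092277/1117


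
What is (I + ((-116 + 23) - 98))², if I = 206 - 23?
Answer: 64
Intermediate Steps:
I = 183
(I + ((-116 + 23) - 98))² = (183 + ((-116 + 23) - 98))² = (183 + (-93 - 98))² = (183 - 191)² = (-8)² = 64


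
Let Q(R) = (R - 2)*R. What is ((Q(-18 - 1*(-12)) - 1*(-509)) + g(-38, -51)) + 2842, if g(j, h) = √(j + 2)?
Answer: 3399 + 6*I ≈ 3399.0 + 6.0*I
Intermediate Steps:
Q(R) = R*(-2 + R) (Q(R) = (-2 + R)*R = R*(-2 + R))
g(j, h) = √(2 + j)
((Q(-18 - 1*(-12)) - 1*(-509)) + g(-38, -51)) + 2842 = (((-18 - 1*(-12))*(-2 + (-18 - 1*(-12))) - 1*(-509)) + √(2 - 38)) + 2842 = (((-18 + 12)*(-2 + (-18 + 12)) + 509) + √(-36)) + 2842 = ((-6*(-2 - 6) + 509) + 6*I) + 2842 = ((-6*(-8) + 509) + 6*I) + 2842 = ((48 + 509) + 6*I) + 2842 = (557 + 6*I) + 2842 = 3399 + 6*I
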